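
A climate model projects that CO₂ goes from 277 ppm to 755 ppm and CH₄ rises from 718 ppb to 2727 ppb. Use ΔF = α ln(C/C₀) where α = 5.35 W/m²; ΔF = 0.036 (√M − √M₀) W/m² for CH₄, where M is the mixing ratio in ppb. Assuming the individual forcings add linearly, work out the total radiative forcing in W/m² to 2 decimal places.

CO₂: 5.35 × ln(755/277) = 5.35 × ln(2.72563) = 5.35 × 1.00270 = 5.3644 W/m².
CH₄: 0.036 × (√2727 − √718) = 0.036 × (52.2207 − 26.7955) = 0.036 × 25.4252 = 0.9153 W/m².
Total ΔF = 5.3644 + 0.9153 = 6.2797 W/m².

ΔF = 6.28 W/m²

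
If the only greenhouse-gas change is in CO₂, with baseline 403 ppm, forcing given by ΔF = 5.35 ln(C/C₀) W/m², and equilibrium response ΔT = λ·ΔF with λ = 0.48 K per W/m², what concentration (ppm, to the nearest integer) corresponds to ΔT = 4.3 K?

C ≈ 2150 ppm

Required forcing: ΔF = ΔT/λ = 4.3/0.48 = 8.9583 W/m².
Then ln(C/403) = ΔF/5.35 = 8.9583/5.35 = 1.67445.
So C = 403 × e^1.67445 = 403 × 5.33586 = 2150.35 ppm.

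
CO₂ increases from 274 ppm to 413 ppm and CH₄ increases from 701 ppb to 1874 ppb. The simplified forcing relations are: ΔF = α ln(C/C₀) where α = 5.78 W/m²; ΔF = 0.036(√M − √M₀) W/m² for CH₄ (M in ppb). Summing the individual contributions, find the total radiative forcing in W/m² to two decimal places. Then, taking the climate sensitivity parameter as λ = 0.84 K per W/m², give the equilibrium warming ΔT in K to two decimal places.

ΔF = 2.98 W/m²; ΔT = 2.50 K

CO₂: 5.78 × ln(413/274) = 5.78 × ln(1.50730) = 5.78 × 0.41032 = 2.3716 W/m².
CH₄: 0.036 × (√1874 − √701) = 0.036 × (43.2897 − 26.4764) = 0.036 × 16.8133 = 0.6053 W/m².
Total ΔF = 2.3716 + 0.6053 = 2.9769 W/m².
ΔT = λ ΔF = 0.84 × 2.98 = 2.5032 K.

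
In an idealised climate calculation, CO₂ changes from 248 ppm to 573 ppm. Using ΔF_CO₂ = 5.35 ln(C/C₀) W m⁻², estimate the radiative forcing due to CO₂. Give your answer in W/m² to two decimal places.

ΔF = 4.48 W/m²

CO₂ absorption bands are partially saturated, so forcing scales with the logarithm of the concentration ratio.
CO₂: 5.35 × ln(573/248) = 5.35 × ln(2.31048) = 5.35 × 0.83746 = 4.4804 W/m².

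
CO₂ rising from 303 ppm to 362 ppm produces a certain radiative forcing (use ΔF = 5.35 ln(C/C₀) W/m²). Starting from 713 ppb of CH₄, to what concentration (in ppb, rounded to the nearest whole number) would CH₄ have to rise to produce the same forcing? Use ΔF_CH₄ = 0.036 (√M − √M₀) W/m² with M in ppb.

M ≈ 2824 ppb

CO₂ forcing: 5.35 × ln(362/303) = 5.35 × 0.177911 = 0.95182 W/m².
Set 0.036(√M − √713) = 0.95182: √M = 0.95182/0.036 + √713 = 26.4394 + 26.7021 = 53.1415.
M = (53.1415)² = 2824.02 ppb.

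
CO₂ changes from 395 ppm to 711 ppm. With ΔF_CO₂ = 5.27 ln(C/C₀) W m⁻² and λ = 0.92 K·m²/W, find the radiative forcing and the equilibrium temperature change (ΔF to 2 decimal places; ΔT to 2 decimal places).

CO₂: 5.27 × ln(711/395) = 5.27 × ln(1.80000) = 5.27 × 0.58779 = 3.0977 W/m².
ΔT = λ ΔF = 0.92 × 3.10 = 2.8520 K.

ΔF = 3.10 W/m²; ΔT = 2.85 K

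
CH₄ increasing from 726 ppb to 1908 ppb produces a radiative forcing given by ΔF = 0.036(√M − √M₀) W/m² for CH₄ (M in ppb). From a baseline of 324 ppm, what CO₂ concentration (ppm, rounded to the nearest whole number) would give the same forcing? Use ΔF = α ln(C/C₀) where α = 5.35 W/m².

C ≈ 363 ppm

CH₄ forcing: 0.036 × (√1908 − √726) = 0.036 × (43.6807 − 26.9444) = 0.036 × 16.7363 = 0.60251 W/m².
Set 5.35 ln(C/324) = 0.60251: ln(C/324) = 0.60251/5.35 = 0.11262, so C = 324 × e^0.11262 = 324 × 1.11921 = 362.62 ppm.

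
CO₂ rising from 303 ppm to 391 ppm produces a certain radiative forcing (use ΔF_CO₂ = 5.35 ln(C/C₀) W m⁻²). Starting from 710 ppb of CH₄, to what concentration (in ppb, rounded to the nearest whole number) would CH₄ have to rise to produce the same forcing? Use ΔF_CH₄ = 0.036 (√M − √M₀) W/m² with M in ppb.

CO₂ forcing: 5.35 × ln(391/303) = 5.35 × 0.254975 = 1.36412 W/m².
Set 0.036(√M − √710) = 1.36412: √M = 1.36412/0.036 + √710 = 37.8922 + 26.6458 = 64.5380.
M = (64.5380)² = 4165.15 ppb.

M ≈ 4165 ppb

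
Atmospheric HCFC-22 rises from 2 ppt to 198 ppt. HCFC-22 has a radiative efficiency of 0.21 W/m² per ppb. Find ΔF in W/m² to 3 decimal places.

ΔF = 0.041 W/m²

HCFC-22: Δ = 198 − 2 = 196 ppt = 0.196 ppb; ΔF = 0.21 × 0.196 = 0.0412 W/m².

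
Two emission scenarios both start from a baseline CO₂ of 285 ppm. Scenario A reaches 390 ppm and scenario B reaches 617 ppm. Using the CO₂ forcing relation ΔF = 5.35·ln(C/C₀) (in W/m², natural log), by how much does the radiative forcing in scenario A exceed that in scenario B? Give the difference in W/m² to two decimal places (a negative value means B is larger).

ΔF_A = 5.35 ln(390/285) = 5.35 × 0.31366 = 1.6781 W/m².
ΔF_B = 5.35 ln(617/285) = 5.35 × 0.77238 = 4.1322 W/m².
Difference: 1.6781 − 4.1322 = -2.4541 W/m².

ΔF_A − ΔF_B = -2.45 W/m²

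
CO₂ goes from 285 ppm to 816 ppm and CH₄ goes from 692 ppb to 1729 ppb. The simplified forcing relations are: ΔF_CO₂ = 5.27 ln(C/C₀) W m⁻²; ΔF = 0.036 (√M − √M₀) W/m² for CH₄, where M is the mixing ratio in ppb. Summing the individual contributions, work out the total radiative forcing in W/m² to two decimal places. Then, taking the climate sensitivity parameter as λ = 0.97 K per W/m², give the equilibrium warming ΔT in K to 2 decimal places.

CO₂: 5.27 × ln(816/285) = 5.27 × ln(2.86316) = 5.27 × 1.05193 = 5.5437 W/m².
CH₄: 0.036 × (√1729 − √692) = 0.036 × (41.5812 − 26.3059) = 0.036 × 15.2753 = 0.5499 W/m².
Total ΔF = 5.5437 + 0.5499 = 6.0936 W/m².
ΔT = λ ΔF = 0.97 × 6.09 = 5.9073 K.

ΔF = 6.09 W/m²; ΔT = 5.91 K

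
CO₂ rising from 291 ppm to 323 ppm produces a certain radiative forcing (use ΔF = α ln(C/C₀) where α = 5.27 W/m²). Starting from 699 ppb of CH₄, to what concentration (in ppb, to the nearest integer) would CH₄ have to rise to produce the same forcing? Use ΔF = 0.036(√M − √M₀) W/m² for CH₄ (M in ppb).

M ≈ 1740 ppb

CO₂ forcing: 5.27 × ln(323/291) = 5.27 × 0.104329 = 0.54981 W/m².
Set 0.036(√M − √699) = 0.54981: √M = 0.54981/0.036 + √699 = 15.2725 + 26.4386 = 41.7111.
M = (41.7111)² = 1739.82 ppb.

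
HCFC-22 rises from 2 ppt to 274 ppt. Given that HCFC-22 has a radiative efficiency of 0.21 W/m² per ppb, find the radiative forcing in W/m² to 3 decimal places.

ΔF = 0.057 W/m²

HCFC-22: Δ = 274 − 2 = 272 ppt = 0.272 ppb; ΔF = 0.21 × 0.272 = 0.0571 W/m².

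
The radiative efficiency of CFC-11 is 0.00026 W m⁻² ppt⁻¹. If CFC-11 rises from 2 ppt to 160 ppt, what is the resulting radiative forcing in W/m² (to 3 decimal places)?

CFC-11: ΔF = 0.00026 × (160 − 2) = 0.00026 × 158 = 0.0411 W/m².

ΔF = 0.041 W/m²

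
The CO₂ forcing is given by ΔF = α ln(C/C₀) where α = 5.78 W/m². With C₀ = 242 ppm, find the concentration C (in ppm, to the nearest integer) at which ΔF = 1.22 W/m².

C ≈ 299 ppm

Set 5.78 ln(C/242) = 1.22, so ln(C/242) = 1.22/5.78 = 0.21107.
Then C/242 = e^0.21107 = 1.23500, giving C = 242 × 1.23500 = 298.87 ppm.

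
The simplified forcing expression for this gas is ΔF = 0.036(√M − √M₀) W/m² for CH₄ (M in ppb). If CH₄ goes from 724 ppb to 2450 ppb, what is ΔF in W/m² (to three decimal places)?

ΔF = 0.813 W/m²

CH₄: 0.036 × (√2450 − √724) = 0.036 × (49.4975 − 26.9072) = 0.036 × 22.5903 = 0.8133 W/m².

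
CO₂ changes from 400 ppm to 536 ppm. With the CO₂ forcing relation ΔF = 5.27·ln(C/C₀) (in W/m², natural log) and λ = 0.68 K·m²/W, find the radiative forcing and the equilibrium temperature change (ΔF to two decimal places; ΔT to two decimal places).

CO₂: 5.27 × ln(536/400) = 5.27 × ln(1.34000) = 5.27 × 0.29267 = 1.5424 W/m².
ΔT = λ ΔF = 0.68 × 1.54 = 1.0472 K.

ΔF = 1.54 W/m²; ΔT = 1.05 K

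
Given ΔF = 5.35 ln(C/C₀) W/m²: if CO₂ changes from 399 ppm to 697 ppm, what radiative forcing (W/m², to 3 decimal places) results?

ΔF = 2.984 W/m²

CO₂: 5.35 × ln(697/399) = 5.35 × ln(1.74687) = 5.35 × 0.55783 = 2.9844 W/m².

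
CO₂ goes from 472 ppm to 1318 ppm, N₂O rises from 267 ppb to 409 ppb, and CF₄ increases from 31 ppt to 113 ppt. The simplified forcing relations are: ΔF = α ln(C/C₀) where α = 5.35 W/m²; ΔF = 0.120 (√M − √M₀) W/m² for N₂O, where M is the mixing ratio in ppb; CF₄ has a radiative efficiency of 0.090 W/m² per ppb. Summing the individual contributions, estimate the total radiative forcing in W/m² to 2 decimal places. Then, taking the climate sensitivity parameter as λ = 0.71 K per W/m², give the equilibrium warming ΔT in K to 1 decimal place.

ΔF = 5.97 W/m²; ΔT = 4.2 K

CO₂: 5.35 × ln(1318/472) = 5.35 × ln(2.79237) = 5.35 × 1.02689 = 5.4939 W/m².
N₂O: 0.120 × (√409 − √267) = 0.120 × (20.2237 − 16.3401) = 0.120 × 3.8836 = 0.4660 W/m².
CF₄: Δ = 113 − 31 = 82 ppt = 0.082 ppb; ΔF = 0.090 × 0.082 = 0.0074 W/m².
Total ΔF = 5.4939 + 0.4660 + 0.0074 = 5.9673 W/m².
ΔT = λ ΔF = 0.71 × 5.97 = 4.2387 K.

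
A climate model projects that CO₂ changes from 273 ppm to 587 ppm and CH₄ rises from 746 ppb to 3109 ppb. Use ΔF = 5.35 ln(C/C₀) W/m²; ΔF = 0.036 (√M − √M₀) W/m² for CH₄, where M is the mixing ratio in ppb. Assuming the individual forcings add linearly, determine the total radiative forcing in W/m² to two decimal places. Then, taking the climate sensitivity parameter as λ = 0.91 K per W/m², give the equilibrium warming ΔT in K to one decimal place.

ΔF = 5.12 W/m²; ΔT = 4.7 K

CO₂: 5.35 × ln(587/273) = 5.35 × ln(2.15018) = 5.35 × 0.76555 = 4.0957 W/m².
CH₄: 0.036 × (√3109 − √746) = 0.036 × (55.7584 − 27.3130) = 0.036 × 28.4454 = 1.0240 W/m².
Total ΔF = 4.0957 + 1.0240 = 5.1197 W/m².
ΔT = λ ΔF = 0.91 × 5.12 = 4.6592 K.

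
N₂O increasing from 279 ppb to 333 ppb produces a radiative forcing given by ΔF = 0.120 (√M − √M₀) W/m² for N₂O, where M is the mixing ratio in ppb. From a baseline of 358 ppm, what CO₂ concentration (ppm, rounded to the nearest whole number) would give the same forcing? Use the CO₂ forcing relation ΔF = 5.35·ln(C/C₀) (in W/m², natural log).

C ≈ 371 ppm

N₂O forcing: 0.120 × (√333 − √279) = 0.120 × (18.2483 − 16.7033) = 0.120 × 1.5450 = 0.18540 W/m².
Set 5.35 ln(C/358) = 0.18540: ln(C/358) = 0.18540/5.35 = 0.03465, so C = 358 × e^0.03465 = 358 × 1.03526 = 370.62 ppm.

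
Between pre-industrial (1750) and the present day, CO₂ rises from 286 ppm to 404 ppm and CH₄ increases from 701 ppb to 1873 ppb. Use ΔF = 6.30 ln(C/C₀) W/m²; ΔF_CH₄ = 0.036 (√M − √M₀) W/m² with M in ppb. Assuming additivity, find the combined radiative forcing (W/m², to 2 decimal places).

ΔF = 2.78 W/m²

CO₂: 6.30 × ln(404/286) = 6.30 × ln(1.41259) = 6.30 × 0.34542 = 2.1761 W/m².
CH₄: 0.036 × (√1873 − √701) = 0.036 × (43.2782 − 26.4764) = 0.036 × 16.8018 = 0.6049 W/m².
Total ΔF = 2.1761 + 0.6049 = 2.7810 W/m².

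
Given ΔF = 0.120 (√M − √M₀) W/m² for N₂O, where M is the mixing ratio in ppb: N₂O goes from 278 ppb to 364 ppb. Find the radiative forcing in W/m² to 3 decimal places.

ΔF = 0.289 W/m²

N₂O: 0.120 × (√364 − √278) = 0.120 × (19.0788 − 16.6733) = 0.120 × 2.4055 = 0.2887 W/m².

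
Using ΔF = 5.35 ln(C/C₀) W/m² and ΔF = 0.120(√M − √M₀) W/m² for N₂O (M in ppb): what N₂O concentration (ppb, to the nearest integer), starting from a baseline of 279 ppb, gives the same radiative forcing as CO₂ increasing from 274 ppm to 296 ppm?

CO₂ forcing: 5.35 × ln(296/274) = 5.35 × 0.077231 = 0.41319 W/m².
Set 0.120(√M − √279) = 0.41319: √M = 0.41319/0.120 + √279 = 3.4433 + 16.7033 = 20.1466.
M = (20.1466)² = 405.89 ppb.

M ≈ 406 ppb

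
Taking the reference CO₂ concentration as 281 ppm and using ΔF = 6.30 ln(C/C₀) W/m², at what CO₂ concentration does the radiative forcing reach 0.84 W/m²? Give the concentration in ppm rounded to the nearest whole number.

Set 6.30 ln(C/281) = 0.84, so ln(C/281) = 0.84/6.30 = 0.13333.
Then C/281 = e^0.13333 = 1.14263, giving C = 281 × 1.14263 = 321.08 ppm.

C ≈ 321 ppm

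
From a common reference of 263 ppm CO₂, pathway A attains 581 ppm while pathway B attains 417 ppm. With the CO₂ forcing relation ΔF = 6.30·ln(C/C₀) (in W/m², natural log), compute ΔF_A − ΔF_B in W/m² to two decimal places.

ΔF_A − ΔF_B = 2.09 W/m²

ΔF_A = 6.30 ln(581/263) = 6.30 × 0.79260 = 4.9934 W/m².
ΔF_B = 6.30 ln(417/263) = 6.30 × 0.46093 = 2.9039 W/m².
Difference: 4.9934 − 2.9039 = 2.0895 W/m².
(Equivalently, ΔF_A − ΔF_B = 6.30 ln(581/417) = 6.30 × 0.33166 = 2.0895 W/m².)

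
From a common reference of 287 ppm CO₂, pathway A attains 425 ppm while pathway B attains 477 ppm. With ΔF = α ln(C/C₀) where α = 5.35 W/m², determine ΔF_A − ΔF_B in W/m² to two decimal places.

ΔF_A − ΔF_B = -0.62 W/m²

ΔF_A = 5.35 ln(425/287) = 5.35 × 0.39261 = 2.1005 W/m².
ΔF_B = 5.35 ln(477/287) = 5.35 × 0.50803 = 2.7180 W/m².
Difference: 2.1005 − 2.7180 = -0.6175 W/m².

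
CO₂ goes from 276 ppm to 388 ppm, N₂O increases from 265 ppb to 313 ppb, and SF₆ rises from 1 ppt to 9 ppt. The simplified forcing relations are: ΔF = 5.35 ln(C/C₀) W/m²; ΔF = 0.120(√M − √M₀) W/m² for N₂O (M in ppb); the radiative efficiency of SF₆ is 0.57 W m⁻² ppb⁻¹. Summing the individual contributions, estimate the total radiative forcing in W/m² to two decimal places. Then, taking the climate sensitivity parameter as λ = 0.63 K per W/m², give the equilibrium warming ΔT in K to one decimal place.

ΔF = 2.00 W/m²; ΔT = 1.3 K

CO₂: 5.35 × ln(388/276) = 5.35 × ln(1.40580) = 5.35 × 0.34061 = 1.8223 W/m².
N₂O: 0.120 × (√313 − √265) = 0.120 × (17.6918 − 16.2788) = 0.120 × 1.4130 = 0.1696 W/m².
SF₆: Δ = 9 − 1 = 8 ppt = 0.008 ppb; ΔF = 0.57 × 0.008 = 0.0046 W/m².
Total ΔF = 1.8223 + 0.1696 + 0.0046 = 1.9965 W/m².
ΔT = λ ΔF = 0.63 × 2.00 = 1.2600 K.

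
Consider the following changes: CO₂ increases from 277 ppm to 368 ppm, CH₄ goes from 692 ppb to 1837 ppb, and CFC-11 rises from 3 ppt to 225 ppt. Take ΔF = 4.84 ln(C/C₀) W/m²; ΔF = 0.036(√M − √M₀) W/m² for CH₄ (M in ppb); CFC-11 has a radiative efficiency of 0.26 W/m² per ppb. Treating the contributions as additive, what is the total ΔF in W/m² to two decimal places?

ΔF = 2.03 W/m²

CO₂: 4.84 × ln(368/277) = 4.84 × ln(1.32852) = 4.84 × 0.28407 = 1.3749 W/m².
CH₄: 0.036 × (√1837 − √692) = 0.036 × (42.8602 − 26.3059) = 0.036 × 16.5543 = 0.5960 W/m².
CFC-11: Δ = 225 − 3 = 222 ppt = 0.222 ppb; ΔF = 0.26 × 0.222 = 0.0577 W/m².
Total ΔF = 1.3749 + 0.5960 + 0.0577 = 2.0286 W/m².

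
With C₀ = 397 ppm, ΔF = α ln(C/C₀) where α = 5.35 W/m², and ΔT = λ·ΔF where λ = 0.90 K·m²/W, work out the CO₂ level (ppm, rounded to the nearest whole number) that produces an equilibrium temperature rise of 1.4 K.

Required forcing: ΔF = ΔT/λ = 1.4/0.90 = 1.5556 W/m².
Then ln(C/397) = ΔF/5.35 = 1.5556/5.35 = 0.29077.
So C = 397 × e^0.29077 = 397 × 1.33746 = 530.97 ppm.

C ≈ 531 ppm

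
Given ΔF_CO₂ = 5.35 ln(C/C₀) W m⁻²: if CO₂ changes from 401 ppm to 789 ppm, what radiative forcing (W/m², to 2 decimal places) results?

CO₂: 5.35 × ln(789/401) = 5.35 × ln(1.96758) = 5.35 × 0.67680 = 3.6209 W/m².

ΔF = 3.62 W/m²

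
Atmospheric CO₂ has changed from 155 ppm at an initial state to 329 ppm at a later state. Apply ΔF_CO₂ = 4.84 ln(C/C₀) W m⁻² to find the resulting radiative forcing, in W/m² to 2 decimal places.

ΔF = 3.64 W/m²

CO₂ absorption bands are partially saturated, so forcing scales with the logarithm of the concentration ratio.
CO₂: 4.84 × ln(329/155) = 4.84 × ln(2.12258) = 4.84 × 0.75263 = 3.6427 W/m².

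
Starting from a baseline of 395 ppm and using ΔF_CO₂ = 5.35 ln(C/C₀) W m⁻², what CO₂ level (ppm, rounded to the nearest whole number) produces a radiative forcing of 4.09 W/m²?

C ≈ 848 ppm

Set 5.35 ln(C/395) = 4.09, so ln(C/395) = 4.09/5.35 = 0.76449.
Then C/395 = e^0.76449 = 2.14790, giving C = 395 × 2.14790 = 848.42 ppm.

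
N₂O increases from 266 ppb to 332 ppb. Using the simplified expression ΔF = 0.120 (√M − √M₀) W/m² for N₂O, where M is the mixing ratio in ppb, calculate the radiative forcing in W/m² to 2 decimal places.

ΔF = 0.23 W/m²

N₂O: 0.120 × (√332 − √266) = 0.120 × (18.2209 − 16.3095) = 0.120 × 1.9114 = 0.2294 W/m².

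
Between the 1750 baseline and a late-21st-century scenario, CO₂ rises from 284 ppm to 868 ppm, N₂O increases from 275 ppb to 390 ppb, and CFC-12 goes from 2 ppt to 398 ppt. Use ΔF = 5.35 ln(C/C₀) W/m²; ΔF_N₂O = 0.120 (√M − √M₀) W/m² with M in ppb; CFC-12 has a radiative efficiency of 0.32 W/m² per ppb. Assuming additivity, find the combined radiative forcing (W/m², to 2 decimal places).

CO₂: 5.35 × ln(868/284) = 5.35 × ln(3.05634) = 5.35 × 1.11722 = 5.9771 W/m².
N₂O: 0.120 × (√390 − √275) = 0.120 × (19.7484 − 16.5831) = 0.120 × 3.1653 = 0.3798 W/m².
CFC-12: Δ = 398 − 2 = 396 ppt = 0.396 ppb; ΔF = 0.32 × 0.396 = 0.1267 W/m².
Total ΔF = 5.9771 + 0.3798 + 0.1267 = 6.4836 W/m².

ΔF = 6.48 W/m²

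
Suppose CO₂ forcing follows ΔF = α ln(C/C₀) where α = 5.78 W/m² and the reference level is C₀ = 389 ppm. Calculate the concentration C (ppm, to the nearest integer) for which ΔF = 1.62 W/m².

C ≈ 515 ppm

Set 5.78 ln(C/389) = 1.62, so ln(C/389) = 1.62/5.78 = 0.28028.
Then C/389 = e^0.28028 = 1.32350, giving C = 389 × 1.32350 = 514.84 ppm.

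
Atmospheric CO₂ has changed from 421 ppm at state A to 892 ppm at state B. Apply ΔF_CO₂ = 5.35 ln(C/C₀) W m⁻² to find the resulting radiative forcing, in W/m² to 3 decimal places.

CO₂ absorption bands are partially saturated, so forcing scales with the logarithm of the concentration ratio.
CO₂: 5.35 × ln(892/421) = 5.35 × ln(2.11876) = 5.35 × 0.75083 = 4.0169 W/m².

ΔF = 4.017 W/m²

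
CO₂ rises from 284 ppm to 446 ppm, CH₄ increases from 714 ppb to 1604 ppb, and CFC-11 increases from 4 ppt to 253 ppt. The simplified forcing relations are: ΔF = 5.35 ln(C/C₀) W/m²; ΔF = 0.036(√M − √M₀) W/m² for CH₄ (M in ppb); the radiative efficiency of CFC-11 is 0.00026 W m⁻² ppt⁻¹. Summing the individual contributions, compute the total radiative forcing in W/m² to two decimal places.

CO₂: 5.35 × ln(446/284) = 5.35 × ln(1.57042) = 5.35 × 0.45134 = 2.4147 W/m².
CH₄: 0.036 × (√1604 − √714) = 0.036 × (40.0500 − 26.7208) = 0.036 × 13.3292 = 0.4799 W/m².
CFC-11: ΔF = 0.00026 × (253 − 4) = 0.00026 × 249 = 0.0647 W/m².
Total ΔF = 2.4147 + 0.4799 + 0.0647 = 2.9593 W/m².

ΔF = 2.96 W/m²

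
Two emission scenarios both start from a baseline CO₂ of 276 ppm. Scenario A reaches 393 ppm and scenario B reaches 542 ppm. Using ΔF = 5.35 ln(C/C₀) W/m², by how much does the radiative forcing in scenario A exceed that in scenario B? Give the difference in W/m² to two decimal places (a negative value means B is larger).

ΔF_A − ΔF_B = -1.72 W/m²

ΔF_A = 5.35 ln(393/276) = 5.35 × 0.35341 = 1.8907 W/m².
ΔF_B = 5.35 ln(542/276) = 5.35 × 0.67487 = 3.6106 W/m².
Difference: 1.8907 − 3.6106 = -1.7199 W/m².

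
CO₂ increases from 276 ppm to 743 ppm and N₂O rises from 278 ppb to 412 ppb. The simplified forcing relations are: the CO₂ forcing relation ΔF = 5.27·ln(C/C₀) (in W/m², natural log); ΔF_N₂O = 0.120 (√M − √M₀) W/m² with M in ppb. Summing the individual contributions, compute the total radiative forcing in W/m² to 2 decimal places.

CO₂: 5.27 × ln(743/276) = 5.27 × ln(2.69203) = 5.27 × 0.99030 = 5.2189 W/m².
N₂O: 0.120 × (√412 − √278) = 0.120 × (20.2978 − 16.6733) = 0.120 × 3.6245 = 0.4349 W/m².
Total ΔF = 5.2189 + 0.4349 = 5.6538 W/m².

ΔF = 5.65 W/m²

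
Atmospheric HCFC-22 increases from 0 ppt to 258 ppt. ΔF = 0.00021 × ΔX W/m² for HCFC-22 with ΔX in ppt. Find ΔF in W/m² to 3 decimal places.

ΔF = 0.054 W/m²

HCFC-22: ΔF = 0.00021 × (258 − 0) = 0.00021 × 258 = 0.0542 W/m².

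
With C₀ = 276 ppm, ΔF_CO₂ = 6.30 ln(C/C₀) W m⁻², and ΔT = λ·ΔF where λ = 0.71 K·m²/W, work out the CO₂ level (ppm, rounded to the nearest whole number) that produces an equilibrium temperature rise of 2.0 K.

Required forcing: ΔF = ΔT/λ = 2.0/0.71 = 2.8169 W/m².
Then ln(C/276) = ΔF/6.30 = 2.8169/6.30 = 0.44713.
So C = 276 × e^0.44713 = 276 × 1.56382 = 431.61 ppm.

C ≈ 432 ppm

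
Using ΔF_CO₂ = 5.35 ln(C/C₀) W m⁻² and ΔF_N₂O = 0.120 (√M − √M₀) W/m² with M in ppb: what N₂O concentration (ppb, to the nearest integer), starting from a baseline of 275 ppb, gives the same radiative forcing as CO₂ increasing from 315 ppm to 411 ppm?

M ≈ 809 ppb

CO₂ forcing: 5.35 × ln(411/315) = 5.35 × 0.266021 = 1.42321 W/m².
Set 0.120(√M − √275) = 1.42321: √M = 1.42321/0.120 + √275 = 11.8601 + 16.5831 = 28.4432.
M = (28.4432)² = 809.02 ppb.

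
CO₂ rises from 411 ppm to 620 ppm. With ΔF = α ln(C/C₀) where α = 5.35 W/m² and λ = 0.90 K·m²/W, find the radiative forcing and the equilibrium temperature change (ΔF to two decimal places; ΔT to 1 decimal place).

ΔF = 2.20 W/m²; ΔT = 2.0 K

CO₂: 5.35 × ln(620/411) = 5.35 × ln(1.50852) = 5.35 × 0.41113 = 2.1995 W/m².
ΔT = λ ΔF = 0.90 × 2.20 = 1.9800 K.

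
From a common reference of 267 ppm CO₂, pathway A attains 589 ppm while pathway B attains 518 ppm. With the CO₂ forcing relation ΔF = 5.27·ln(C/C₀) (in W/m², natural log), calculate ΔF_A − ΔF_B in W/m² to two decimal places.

ΔF_A − ΔF_B = 0.68 W/m²

ΔF_A = 5.27 ln(589/267) = 5.27 × 0.79118 = 4.1695 W/m².
ΔF_B = 5.27 ln(518/267) = 5.27 × 0.66273 = 3.4926 W/m².
Difference: 4.1695 − 3.4926 = 0.6769 W/m².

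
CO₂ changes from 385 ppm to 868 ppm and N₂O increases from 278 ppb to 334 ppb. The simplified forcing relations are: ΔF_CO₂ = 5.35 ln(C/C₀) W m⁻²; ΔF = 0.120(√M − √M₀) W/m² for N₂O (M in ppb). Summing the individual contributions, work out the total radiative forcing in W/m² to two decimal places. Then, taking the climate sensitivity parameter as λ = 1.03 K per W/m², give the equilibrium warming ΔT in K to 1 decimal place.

ΔF = 4.54 W/m²; ΔT = 4.7 K

CO₂: 5.35 × ln(868/385) = 5.35 × ln(2.25455) = 5.35 × 0.81295 = 4.3493 W/m².
N₂O: 0.120 × (√334 − √278) = 0.120 × (18.2757 − 16.6733) = 0.120 × 1.6024 = 0.1923 W/m².
Total ΔF = 4.3493 + 0.1923 = 4.5416 W/m².
ΔT = λ ΔF = 1.03 × 4.54 = 4.6762 K.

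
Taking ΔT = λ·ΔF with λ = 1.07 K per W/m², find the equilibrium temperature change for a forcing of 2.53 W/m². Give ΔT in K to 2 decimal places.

ΔT = λ ΔF = 1.07 × 2.53 = 2.7071 K.

ΔT = 2.71 K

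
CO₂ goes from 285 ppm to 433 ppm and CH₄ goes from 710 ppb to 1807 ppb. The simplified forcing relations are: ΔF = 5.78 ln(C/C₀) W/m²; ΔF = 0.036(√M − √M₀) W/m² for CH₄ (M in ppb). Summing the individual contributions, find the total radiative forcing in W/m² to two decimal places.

CO₂: 5.78 × ln(433/285) = 5.78 × ln(1.51930) = 5.78 × 0.41825 = 2.4175 W/m².
CH₄: 0.036 × (√1807 − √710) = 0.036 × (42.5088 − 26.6458) = 0.036 × 15.8630 = 0.5711 W/m².
Total ΔF = 2.4175 + 0.5711 = 2.9886 W/m².

ΔF = 2.99 W/m²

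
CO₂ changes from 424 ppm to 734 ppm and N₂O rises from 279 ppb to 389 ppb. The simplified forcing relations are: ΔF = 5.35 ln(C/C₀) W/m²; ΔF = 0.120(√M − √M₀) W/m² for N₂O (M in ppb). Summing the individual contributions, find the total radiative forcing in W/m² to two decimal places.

ΔF = 3.30 W/m²

CO₂: 5.35 × ln(734/424) = 5.35 × ln(1.73113) = 5.35 × 0.54877 = 2.9359 W/m².
N₂O: 0.120 × (√389 − √279) = 0.120 × (19.7231 − 16.7033) = 0.120 × 3.0198 = 0.3624 W/m².
Total ΔF = 2.9359 + 0.3624 = 3.2983 W/m².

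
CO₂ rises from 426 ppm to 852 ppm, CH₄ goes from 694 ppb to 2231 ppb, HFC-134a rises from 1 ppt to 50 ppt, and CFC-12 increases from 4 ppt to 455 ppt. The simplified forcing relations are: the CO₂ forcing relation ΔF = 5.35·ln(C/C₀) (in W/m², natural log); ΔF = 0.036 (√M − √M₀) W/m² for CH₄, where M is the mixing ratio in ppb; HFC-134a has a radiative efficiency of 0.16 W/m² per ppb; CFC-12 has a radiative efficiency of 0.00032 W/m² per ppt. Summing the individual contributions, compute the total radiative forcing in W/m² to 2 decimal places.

ΔF = 4.61 W/m²

CO₂: 5.35 × ln(852/426) = 5.35 × ln(2.00000) = 5.35 × 0.69315 = 3.7084 W/m².
CH₄: 0.036 × (√2231 − √694) = 0.036 × (47.2335 − 26.3439) = 0.036 × 20.8896 = 0.7520 W/m².
HFC-134a: Δ = 50 − 1 = 49 ppt = 0.049 ppb; ΔF = 0.16 × 0.049 = 0.0078 W/m².
CFC-12: ΔF = 0.00032 × (455 − 4) = 0.00032 × 451 = 0.1443 W/m².
Total ΔF = 3.7084 + 0.7520 + 0.0078 + 0.1443 = 4.6125 W/m².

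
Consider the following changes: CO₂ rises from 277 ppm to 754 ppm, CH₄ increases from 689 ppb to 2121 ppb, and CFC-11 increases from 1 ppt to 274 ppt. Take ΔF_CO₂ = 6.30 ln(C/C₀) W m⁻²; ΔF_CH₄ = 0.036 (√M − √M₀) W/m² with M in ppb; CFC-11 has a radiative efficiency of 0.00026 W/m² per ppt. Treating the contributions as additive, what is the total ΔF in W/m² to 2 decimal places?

ΔF = 7.09 W/m²

CO₂: 6.30 × ln(754/277) = 6.30 × ln(2.72202) = 6.30 × 1.00137 = 6.3086 W/m².
CH₄: 0.036 × (√2121 − √689) = 0.036 × (46.0543 − 26.2488) = 0.036 × 19.8055 = 0.7130 W/m².
CFC-11: ΔF = 0.00026 × (274 − 1) = 0.00026 × 273 = 0.0710 W/m².
Total ΔF = 6.3086 + 0.7130 + 0.0710 = 7.0926 W/m².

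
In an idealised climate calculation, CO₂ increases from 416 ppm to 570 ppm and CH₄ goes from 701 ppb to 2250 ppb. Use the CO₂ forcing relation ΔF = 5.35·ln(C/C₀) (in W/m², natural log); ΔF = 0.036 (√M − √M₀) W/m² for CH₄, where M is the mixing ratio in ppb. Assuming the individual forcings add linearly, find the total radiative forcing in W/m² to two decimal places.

CO₂: 5.35 × ln(570/416) = 5.35 × ln(1.37019) = 5.35 × 0.31495 = 1.6850 W/m².
CH₄: 0.036 × (√2250 − √701) = 0.036 × (47.4342 − 26.4764) = 0.036 × 20.9578 = 0.7545 W/m².
Total ΔF = 1.6850 + 0.7545 = 2.4395 W/m².

ΔF = 2.44 W/m²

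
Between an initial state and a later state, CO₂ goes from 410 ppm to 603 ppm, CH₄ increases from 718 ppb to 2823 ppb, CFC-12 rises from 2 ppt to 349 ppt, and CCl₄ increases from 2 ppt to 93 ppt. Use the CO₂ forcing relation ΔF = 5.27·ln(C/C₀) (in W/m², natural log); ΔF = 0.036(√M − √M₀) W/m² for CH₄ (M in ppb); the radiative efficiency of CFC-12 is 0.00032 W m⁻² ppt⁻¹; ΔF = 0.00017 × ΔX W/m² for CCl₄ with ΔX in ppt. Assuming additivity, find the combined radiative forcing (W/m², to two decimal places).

ΔF = 3.11 W/m²

CO₂: 5.27 × ln(603/410) = 5.27 × ln(1.47073) = 5.27 × 0.38576 = 2.0330 W/m².
CH₄: 0.036 × (√2823 − √718) = 0.036 × (53.1319 − 26.7955) = 0.036 × 26.3364 = 0.9481 W/m².
CFC-12: ΔF = 0.00032 × (349 − 2) = 0.00032 × 347 = 0.1110 W/m².
CCl₄: ΔF = 0.00017 × (93 − 2) = 0.00017 × 91 = 0.0155 W/m².
Total ΔF = 2.0330 + 0.9481 + 0.1110 + 0.0155 = 3.1076 W/m².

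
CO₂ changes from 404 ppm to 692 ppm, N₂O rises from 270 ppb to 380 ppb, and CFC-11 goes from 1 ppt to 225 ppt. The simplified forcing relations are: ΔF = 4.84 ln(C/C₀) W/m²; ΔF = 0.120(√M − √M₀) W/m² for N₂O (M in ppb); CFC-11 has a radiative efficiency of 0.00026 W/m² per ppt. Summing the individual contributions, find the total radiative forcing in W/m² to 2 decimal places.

ΔF = 3.03 W/m²

CO₂: 4.84 × ln(692/404) = 4.84 × ln(1.71287) = 4.84 × 0.53817 = 2.6047 W/m².
N₂O: 0.120 × (√380 − √270) = 0.120 × (19.4936 − 16.4317) = 0.120 × 3.0619 = 0.3674 W/m².
CFC-11: ΔF = 0.00026 × (225 − 1) = 0.00026 × 224 = 0.0582 W/m².
Total ΔF = 2.6047 + 0.3674 + 0.0582 = 3.0303 W/m².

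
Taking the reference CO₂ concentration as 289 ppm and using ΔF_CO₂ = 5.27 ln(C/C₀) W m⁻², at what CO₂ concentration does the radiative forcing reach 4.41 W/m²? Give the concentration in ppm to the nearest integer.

Set 5.27 ln(C/289) = 4.41, so ln(C/289) = 4.41/5.27 = 0.83681.
Then C/289 = e^0.83681 = 2.30899, giving C = 289 × 2.30899 = 667.30 ppm.

C ≈ 667 ppm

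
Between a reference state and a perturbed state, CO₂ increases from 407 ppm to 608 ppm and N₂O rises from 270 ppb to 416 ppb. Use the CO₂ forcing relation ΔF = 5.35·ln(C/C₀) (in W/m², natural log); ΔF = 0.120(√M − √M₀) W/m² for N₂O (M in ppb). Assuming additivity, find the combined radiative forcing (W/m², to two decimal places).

CO₂: 5.35 × ln(608/407) = 5.35 × ln(1.49386) = 5.35 × 0.40136 = 2.1473 W/m².
N₂O: 0.120 × (√416 − √270) = 0.120 × (20.3961 − 16.4317) = 0.120 × 3.9644 = 0.4757 W/m².
Total ΔF = 2.1473 + 0.4757 = 2.6230 W/m².

ΔF = 2.62 W/m²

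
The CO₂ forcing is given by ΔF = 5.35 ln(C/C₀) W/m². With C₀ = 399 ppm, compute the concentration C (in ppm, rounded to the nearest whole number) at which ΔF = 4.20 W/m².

C ≈ 875 ppm

Set 5.35 ln(C/399) = 4.20, so ln(C/399) = 4.20/5.35 = 0.78505.
Then C/399 = e^0.78505 = 2.19252, giving C = 399 × 2.19252 = 874.82 ppm.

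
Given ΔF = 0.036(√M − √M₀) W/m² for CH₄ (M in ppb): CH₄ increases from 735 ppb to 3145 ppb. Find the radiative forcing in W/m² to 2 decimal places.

CH₄: 0.036 × (√3145 − √735) = 0.036 × (56.0803 − 27.1109) = 0.036 × 28.9694 = 1.0429 W/m².

ΔF = 1.04 W/m²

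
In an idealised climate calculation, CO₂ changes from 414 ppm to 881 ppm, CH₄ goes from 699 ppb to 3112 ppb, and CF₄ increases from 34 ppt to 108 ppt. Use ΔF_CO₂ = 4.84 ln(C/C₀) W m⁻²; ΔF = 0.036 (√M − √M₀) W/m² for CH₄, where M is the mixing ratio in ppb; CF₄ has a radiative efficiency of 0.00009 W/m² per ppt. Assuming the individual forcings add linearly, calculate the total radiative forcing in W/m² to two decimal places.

ΔF = 4.72 W/m²

CO₂: 4.84 × ln(881/414) = 4.84 × ln(2.12802) = 4.84 × 0.75519 = 3.6551 W/m².
CH₄: 0.036 × (√3112 − √699) = 0.036 × (55.7853 − 26.4386) = 0.036 × 29.3467 = 1.0565 W/m².
CF₄: ΔF = 0.00009 × (108 − 34) = 0.00009 × 74 = 0.0067 W/m².
Total ΔF = 3.6551 + 1.0565 + 0.0067 = 4.7183 W/m².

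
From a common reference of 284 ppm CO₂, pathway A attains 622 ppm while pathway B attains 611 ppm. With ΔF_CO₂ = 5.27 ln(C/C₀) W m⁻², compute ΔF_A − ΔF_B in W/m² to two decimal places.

ΔF_A − ΔF_B = 0.09 W/m²

ΔF_A = 5.27 ln(622/284) = 5.27 × 0.78397 = 4.1315 W/m².
ΔF_B = 5.27 ln(611/284) = 5.27 × 0.76612 = 4.0375 W/m².
Difference: 4.1315 − 4.0375 = 0.0940 W/m².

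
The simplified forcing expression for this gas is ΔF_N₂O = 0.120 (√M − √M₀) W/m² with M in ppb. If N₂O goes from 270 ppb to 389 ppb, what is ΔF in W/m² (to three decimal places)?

ΔF = 0.395 W/m²

N₂O: 0.120 × (√389 − √270) = 0.120 × (19.7231 − 16.4317) = 0.120 × 3.2914 = 0.3950 W/m².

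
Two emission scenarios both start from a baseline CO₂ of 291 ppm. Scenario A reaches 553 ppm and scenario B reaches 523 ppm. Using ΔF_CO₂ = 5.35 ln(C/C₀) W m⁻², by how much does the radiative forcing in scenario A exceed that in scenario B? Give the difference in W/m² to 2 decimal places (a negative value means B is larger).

ΔF_A = 5.35 ln(553/291) = 5.35 × 0.64203 = 3.4349 W/m².
ΔF_B = 5.35 ln(523/291) = 5.35 × 0.58626 = 3.1365 W/m².
Difference: 3.4349 − 3.1365 = 0.2984 W/m².
(Equivalently, ΔF_A − ΔF_B = 5.35 ln(553/523) = 5.35 × 0.05578 = 0.2984 W/m².)

ΔF_A − ΔF_B = 0.30 W/m²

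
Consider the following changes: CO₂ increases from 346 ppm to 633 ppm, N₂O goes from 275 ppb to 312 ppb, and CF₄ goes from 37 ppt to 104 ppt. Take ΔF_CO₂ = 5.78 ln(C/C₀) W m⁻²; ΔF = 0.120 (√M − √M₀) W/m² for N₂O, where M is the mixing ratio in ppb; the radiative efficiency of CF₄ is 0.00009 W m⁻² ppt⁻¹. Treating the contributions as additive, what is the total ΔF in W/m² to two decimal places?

ΔF = 3.63 W/m²

CO₂: 5.78 × ln(633/346) = 5.78 × ln(1.82948) = 5.78 × 0.60403 = 3.4913 W/m².
N₂O: 0.120 × (√312 − √275) = 0.120 × (17.6635 − 16.5831) = 0.120 × 1.0804 = 0.1296 W/m².
CF₄: ΔF = 0.00009 × (104 − 37) = 0.00009 × 67 = 0.0060 W/m².
Total ΔF = 3.4913 + 0.1296 + 0.0060 = 3.6269 W/m².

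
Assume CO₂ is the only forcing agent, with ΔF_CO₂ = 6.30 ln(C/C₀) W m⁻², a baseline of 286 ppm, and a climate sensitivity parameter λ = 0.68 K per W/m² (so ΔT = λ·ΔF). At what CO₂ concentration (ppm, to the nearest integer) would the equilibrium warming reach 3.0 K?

C ≈ 576 ppm

Required forcing: ΔF = ΔT/λ = 3.0/0.68 = 4.4118 W/m².
Then ln(C/286) = ΔF/6.30 = 4.4118/6.30 = 0.70029.
So C = 286 × e^0.70029 = 286 × 2.01434 = 576.10 ppm.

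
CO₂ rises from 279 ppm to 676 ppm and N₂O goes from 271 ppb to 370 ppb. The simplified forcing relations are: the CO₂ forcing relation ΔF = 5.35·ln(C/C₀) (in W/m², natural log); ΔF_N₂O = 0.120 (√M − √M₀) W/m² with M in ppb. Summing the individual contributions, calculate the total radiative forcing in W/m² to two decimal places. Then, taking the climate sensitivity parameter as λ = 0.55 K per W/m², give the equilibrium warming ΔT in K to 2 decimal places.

ΔF = 5.07 W/m²; ΔT = 2.79 K

CO₂: 5.35 × ln(676/279) = 5.35 × ln(2.42294) = 5.35 × 0.88498 = 4.7346 W/m².
N₂O: 0.120 × (√370 − √271) = 0.120 × (19.2354 − 16.4621) = 0.120 × 2.7733 = 0.3328 W/m².
Total ΔF = 4.7346 + 0.3328 = 5.0674 W/m².
ΔT = λ ΔF = 0.55 × 5.07 = 2.7885 K.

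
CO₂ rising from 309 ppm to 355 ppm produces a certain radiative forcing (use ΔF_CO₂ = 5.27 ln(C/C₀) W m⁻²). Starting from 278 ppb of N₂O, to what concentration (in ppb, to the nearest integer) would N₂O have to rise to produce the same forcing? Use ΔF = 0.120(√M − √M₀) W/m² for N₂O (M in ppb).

M ≈ 518 ppb

CO₂ forcing: 5.27 × ln(355/309) = 5.27 × 0.138777 = 0.73135 W/m².
Set 0.120(√M − √278) = 0.73135: √M = 0.73135/0.120 + √278 = 6.0946 + 16.6733 = 22.7679.
M = (22.7679)² = 518.38 ppb.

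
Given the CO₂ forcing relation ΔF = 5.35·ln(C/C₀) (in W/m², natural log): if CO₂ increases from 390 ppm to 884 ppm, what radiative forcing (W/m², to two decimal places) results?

CO₂: 5.35 × ln(884/390) = 5.35 × ln(2.26667) = 5.35 × 0.81831 = 4.3780 W/m².

ΔF = 4.38 W/m²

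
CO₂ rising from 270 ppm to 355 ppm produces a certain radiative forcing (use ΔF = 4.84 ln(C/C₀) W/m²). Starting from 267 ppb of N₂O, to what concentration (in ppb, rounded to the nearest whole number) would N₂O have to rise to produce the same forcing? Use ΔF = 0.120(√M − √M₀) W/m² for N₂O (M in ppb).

CO₂ forcing: 4.84 × ln(355/270) = 4.84 × 0.273696 = 1.32469 W/m².
Set 0.120(√M − √267) = 1.32469: √M = 1.32469/0.120 + √267 = 11.0391 + 16.3401 = 27.3792.
M = (27.3792)² = 749.62 ppb.

M ≈ 750 ppb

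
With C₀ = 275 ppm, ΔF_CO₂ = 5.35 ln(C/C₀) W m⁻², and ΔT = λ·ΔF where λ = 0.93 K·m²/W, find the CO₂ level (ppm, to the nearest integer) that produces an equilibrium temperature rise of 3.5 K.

C ≈ 556 ppm

Required forcing: ΔF = ΔT/λ = 3.5/0.93 = 3.7634 W/m².
Then ln(C/275) = ΔF/5.35 = 3.7634/5.35 = 0.70344.
So C = 275 × e^0.70344 = 275 × 2.02069 = 555.69 ppm.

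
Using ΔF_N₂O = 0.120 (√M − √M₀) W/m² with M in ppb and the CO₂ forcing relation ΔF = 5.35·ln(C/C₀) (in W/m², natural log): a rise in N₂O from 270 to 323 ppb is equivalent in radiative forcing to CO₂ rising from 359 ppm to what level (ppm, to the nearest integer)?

C ≈ 372 ppm

N₂O forcing: 0.120 × (√323 − √270) = 0.120 × (17.9722 − 16.4317) = 0.120 × 1.5405 = 0.18486 W/m².
Set 5.35 ln(C/359) = 0.18486: ln(C/359) = 0.18486/5.35 = 0.03455, so C = 359 × e^0.03455 = 359 × 1.03515 = 371.62 ppm.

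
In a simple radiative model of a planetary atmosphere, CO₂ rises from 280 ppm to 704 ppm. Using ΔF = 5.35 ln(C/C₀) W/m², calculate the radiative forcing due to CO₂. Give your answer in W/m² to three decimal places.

CO₂: 5.35 × ln(704/280) = 5.35 × ln(2.51429) = 5.35 × 0.92199 = 4.9326 W/m².

ΔF = 4.933 W/m²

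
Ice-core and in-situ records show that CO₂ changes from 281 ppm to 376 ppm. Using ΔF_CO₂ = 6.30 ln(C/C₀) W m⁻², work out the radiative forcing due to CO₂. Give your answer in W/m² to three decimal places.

CO₂ absorption bands are partially saturated, so forcing scales with the logarithm of the concentration ratio.
CO₂: 6.30 × ln(376/281) = 6.30 × ln(1.33808) = 6.30 × 0.29124 = 1.8348 W/m².

ΔF = 1.835 W/m²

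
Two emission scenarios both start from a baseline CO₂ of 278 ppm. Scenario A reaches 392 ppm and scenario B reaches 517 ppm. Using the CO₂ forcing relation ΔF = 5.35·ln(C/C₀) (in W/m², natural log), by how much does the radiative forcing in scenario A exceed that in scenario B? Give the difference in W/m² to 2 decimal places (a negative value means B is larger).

ΔF_A = 5.35 ln(392/278) = 5.35 × 0.34364 = 1.8385 W/m².
ΔF_B = 5.35 ln(517/278) = 5.35 × 0.62042 = 3.3192 W/m².
Difference: 1.8385 − 3.3192 = -1.4807 W/m².

ΔF_A − ΔF_B = -1.48 W/m²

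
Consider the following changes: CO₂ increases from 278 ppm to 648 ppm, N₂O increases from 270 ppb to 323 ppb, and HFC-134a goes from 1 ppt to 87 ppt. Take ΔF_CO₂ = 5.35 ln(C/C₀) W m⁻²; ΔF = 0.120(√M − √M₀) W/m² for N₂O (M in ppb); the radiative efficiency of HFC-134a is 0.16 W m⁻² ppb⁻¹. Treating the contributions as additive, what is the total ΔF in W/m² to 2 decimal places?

CO₂: 5.35 × ln(648/278) = 5.35 × ln(2.33094) = 5.35 × 0.84627 = 4.5275 W/m².
N₂O: 0.120 × (√323 − √270) = 0.120 × (17.9722 − 16.4317) = 0.120 × 1.5405 = 0.1849 W/m².
HFC-134a: Δ = 87 − 1 = 86 ppt = 0.086 ppb; ΔF = 0.16 × 0.086 = 0.0138 W/m².
Total ΔF = 4.5275 + 0.1849 + 0.0138 = 4.7262 W/m².

ΔF = 4.73 W/m²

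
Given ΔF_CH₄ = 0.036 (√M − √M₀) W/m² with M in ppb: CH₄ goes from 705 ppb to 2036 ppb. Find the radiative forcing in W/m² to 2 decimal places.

CH₄: 0.036 × (√2036 − √705) = 0.036 × (45.1221 − 26.5518) = 0.036 × 18.5703 = 0.6685 W/m².

ΔF = 0.67 W/m²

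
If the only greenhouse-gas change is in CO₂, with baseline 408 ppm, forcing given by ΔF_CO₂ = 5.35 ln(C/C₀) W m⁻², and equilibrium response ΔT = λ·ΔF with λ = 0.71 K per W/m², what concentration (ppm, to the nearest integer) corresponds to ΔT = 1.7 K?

C ≈ 638 ppm

Required forcing: ΔF = ΔT/λ = 1.7/0.71 = 2.3944 W/m².
Then ln(C/408) = ΔF/5.35 = 2.3944/5.35 = 0.44755.
So C = 408 × e^0.44755 = 408 × 1.56447 = 638.30 ppm.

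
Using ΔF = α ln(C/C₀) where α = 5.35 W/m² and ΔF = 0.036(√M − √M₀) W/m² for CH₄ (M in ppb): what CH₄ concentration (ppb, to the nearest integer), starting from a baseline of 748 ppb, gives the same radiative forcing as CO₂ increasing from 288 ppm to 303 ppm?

M ≈ 1218 ppb

CO₂ forcing: 5.35 × ln(303/288) = 5.35 × 0.050772 = 0.27163 W/m².
Set 0.036(√M − √748) = 0.27163: √M = 0.27163/0.036 + √748 = 7.5453 + 27.3496 = 34.8949.
M = (34.8949)² = 1217.65 ppb.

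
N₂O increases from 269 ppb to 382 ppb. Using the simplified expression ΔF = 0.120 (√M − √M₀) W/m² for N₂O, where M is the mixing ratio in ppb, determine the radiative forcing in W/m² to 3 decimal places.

ΔF = 0.377 W/m²

N₂O: 0.120 × (√382 − √269) = 0.120 × (19.5448 − 16.4012) = 0.120 × 3.1436 = 0.3772 W/m².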